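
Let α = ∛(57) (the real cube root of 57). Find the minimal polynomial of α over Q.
m_α(x) = x^3 - 57

α satisfies α^3 = 57, so x^3 - 57 annihilates α. By the rational root test, a rational root p/q (in lowest terms) of x^3 - 57 would satisfy p^3 = 57 q^3, forcing q = 1 and p^3 = 57; but 57 is not a perfect cube, contradiction. A monic cubic over Q with no rational root is irreducible (any nontrivial factorization would include a linear factor). Hence x^3 - 57 is the minimal polynomial of α, and in particular [Q(α):Q] = 3.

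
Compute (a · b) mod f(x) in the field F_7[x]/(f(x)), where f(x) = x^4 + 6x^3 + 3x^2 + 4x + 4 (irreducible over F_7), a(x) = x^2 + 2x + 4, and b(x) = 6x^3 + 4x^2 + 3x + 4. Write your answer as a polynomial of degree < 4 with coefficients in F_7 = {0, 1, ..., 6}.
a · b ≡ 4x^3 + 6x^2 + 6x + 5 (mod f(x))

Multiply in F_7[x]: a(x)·b(x) = (x^2 + 2x + 4)·(6x^3 + 4x^2 + 3x + 4) = 6x^5 + 2x^4 + 5x^2 + 6x + 2. This has degree ≥ 4, so divide by f(x) over F_7: 6x^5 + 2x^4 + 5x^2 + 6x + 2 = (6x + 1)·(x^4 + 6x^3 + 3x^2 + 4x + 4) + (4x^3 + 6x^2 + 6x + 5). Hence a·b ≡ 4x^3 + 6x^2 + 6x + 5 (mod f). (F_7[x]/(f) is a field with 7^4 = 2401 elements since f is irreducible of degree 4.)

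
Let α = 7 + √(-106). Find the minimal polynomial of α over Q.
m_α(x) = x^2 - 14x + 155

From α - 7 = √(-106), squaring gives (α - 7)^2 = -106, i.e. α^2 - 14α + 49 = -106, so α^2 - 14α + 155 = 0. The discriminant of x^2 - 14x + 155 is (-14)^2 - 4·(155) = 196 - 620 = -424, and 4·(-106) is not a perfect square in Q since -106 is squarefree and ≠ 1. Hence x^2 - 14x + 155 is irreducible over Q and is the minimal polynomial of α.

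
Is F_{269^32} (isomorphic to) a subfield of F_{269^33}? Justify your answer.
No: F_{269^32} is not a subfield of F_{269^33}

F_{p^m} embeds in F_{p^n} iff m | n. Here 32 ∤ 33 (since 33 = 1·32 + 1 with remainder 1 ≠ 0), so F_{269^32} is not a subfield of F_{269^33}. Equivalently: if it were, the tower law would give 32 = [F_{269^32}:F_269] dividing [F_{269^33}:F_269] = 33, contradiction.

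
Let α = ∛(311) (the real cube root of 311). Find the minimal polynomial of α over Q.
m_α(x) = x^3 - 311

α satisfies α^3 = 311, so x^3 - 311 annihilates α. By the rational root test, a rational root p/q (in lowest terms) of x^3 - 311 would satisfy p^3 = 311 q^3, forcing q = 1 and p^3 = 311; but 311 is not a perfect cube, contradiction. A monic cubic over Q with no rational root is irreducible (any nontrivial factorization would include a linear factor). Hence x^3 - 311 is the minimal polynomial of α, and in particular [Q(α):Q] = 3.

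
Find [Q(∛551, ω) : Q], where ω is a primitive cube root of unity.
[Q(∛551, ω) : Q] = 6

[Q(∛551):Q] = 3 (min poly x^3 - 551, irreducible since 551 is not a perfect cube). [Q(ω):Q] = 2 (min poly x^2 + x + 1). Since Q(∛551) ⊂ R and ω ∉ R, we have ω ∉ Q(∛551), so x^2 + x + 1 remains irreducible over Q(∛551) and [Q(∛551, ω) : Q(∛551)] = 2. By the tower law, [Q(∛551, ω) : Q] = 3 · 2 = 6. (In fact Q(∛551, ω) is the splitting field of x^3 - 551 over Q.)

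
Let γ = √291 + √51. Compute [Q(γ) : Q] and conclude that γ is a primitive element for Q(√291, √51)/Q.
[Q(γ) : Q] = 4 (equivalently, Q(γ) = Q(√291, √51))

Obviously Q(γ) ⊆ Q(√291, √51), and [Q(√291, √51):Q] = 4 (since 291, 51 are distinct squarefree integers > 1 with 14841 not a perfect square). To show equality we compute the minimal polynomial of γ. From γ = √291 + √51: γ^2 = 291 + 2√(14841) + 51 = 342 + 2√(14841), so γ^2 - 342 = 2√(14841); squaring, (γ^2 - 342)^2 = 4·14841, i.e. γ^4 - 684γ^2 + 116964 - 59364 = 0, i.e. γ^4 - 684γ^2 + 57600 = 0. So γ is a root of x^4 - 684x^2 + 57600. This polynomial is irreducible over Q: it has no rational root (each ±√291 ± √51 is irrational), and any factorization into two quadratics over Q would force √(14841) ∈ Q (pairing opposite roots) or √291, √51 ∈ Q (other pairings), all impossible. Hence [Q(γ):Q] = 4 = [Q(√291, √51):Q], so Q(γ) = Q(√291, √51).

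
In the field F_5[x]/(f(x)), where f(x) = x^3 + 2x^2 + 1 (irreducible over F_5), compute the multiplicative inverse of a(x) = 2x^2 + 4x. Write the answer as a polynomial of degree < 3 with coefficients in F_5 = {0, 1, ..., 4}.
a(x)^(-1) ≡ 2x (mod f(x))

Since f is irreducible over F_5, F_5[x]/(f) is a field and a(x) ≠ 0 has an inverse. Apply the extended Euclidean algorithm to f(x) and a(x) in F_5[x]: f(x) = (3x)·a(x) + (1). The last nonzero remainder is the constant 1 = gcd(f, a) in F_5. Back-substituting through the division chain expresses 1 = s(x)·a(x) + t(x)·f(x) with s(x) ≡ 2x (mod f), so a(x)^(-1) ≡ s(x) = 2x (mod f). Check: (2x^2 + 4x)·(2x) = 4x^3 + 3x^2 ≡ 1 (mod x^3 + 2x^2 + 1).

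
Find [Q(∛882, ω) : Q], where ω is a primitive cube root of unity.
[Q(∛882, ω) : Q] = 6

[Q(∛882):Q] = 3 (min poly x^3 - 882, irreducible since 882 is not a perfect cube). [Q(ω):Q] = 2 (min poly x^2 + x + 1). Since Q(∛882) ⊂ R and ω ∉ R, we have ω ∉ Q(∛882), so x^2 + x + 1 remains irreducible over Q(∛882) and [Q(∛882, ω) : Q(∛882)] = 2. By the tower law, [Q(∛882, ω) : Q] = 3 · 2 = 6. (In fact Q(∛882, ω) is the splitting field of x^3 - 882 over Q.)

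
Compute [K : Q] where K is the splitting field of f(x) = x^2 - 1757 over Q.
[K : Q] = 2

f(x) = x^2 - 1757 factors as (x - √1757)(x + √1757). The splitting field is K = Q(√1757). Since 1757 is squarefree and > 1, it is not a perfect square, so x^2 - 1757 is irreducible over Q and [Q(√1757) : Q] = 2. Hence [K : Q] = 2.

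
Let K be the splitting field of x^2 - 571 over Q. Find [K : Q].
[K : Q] = 2

f(x) = x^2 - 571 factors as (x - √571)(x + √571). The splitting field is K = Q(√571). Since 571 is squarefree and > 1, it is not a perfect square, so x^2 - 571 is irreducible over Q and [Q(√571) : Q] = 2. Hence [K : Q] = 2.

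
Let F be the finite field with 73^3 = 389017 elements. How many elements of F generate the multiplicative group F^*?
There are φ(389016) = 129600 primitive elements

F_q^* is cyclic of order q - 1 = 389016. A cyclic group of order m has exactly φ(m) generators. Here m = 389016 = 2^3 · 3^3 · 1801, so the number of primitive elements is φ(389016) = 129600.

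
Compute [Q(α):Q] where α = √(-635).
[Q(α):Q] = 2

[Q(α):Q] equals the degree of the minimal polynomial of α. Here α^2 = -635 and x^2 + 635 is irreducible (d = -635 is squarefree, ≠ 1, hence not a square), so deg(m_α) = 2. Thus [Q(α):Q] = 2.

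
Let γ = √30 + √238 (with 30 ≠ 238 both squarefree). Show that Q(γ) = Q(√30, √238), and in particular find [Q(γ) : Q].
[Q(γ) : Q] = 4 (equivalently, Q(γ) = Q(√30, √238))

Obviously Q(γ) ⊆ Q(√30, √238), and [Q(√30, √238):Q] = 4 (since 30, 238 are distinct squarefree integers > 1 with 7140 not a perfect square). To show equality we compute the minimal polynomial of γ. From γ = √30 + √238: γ^2 = 30 + 2√(7140) + 238 = 268 + 2√(7140), so γ^2 - 268 = 2√(7140); squaring, (γ^2 - 268)^2 = 4·7140, i.e. γ^4 - 536γ^2 + 71824 - 28560 = 0, i.e. γ^4 - 536γ^2 + 43264 = 0. So γ is a root of x^4 - 536x^2 + 43264. This polynomial is irreducible over Q: it has no rational root (each ±√30 ± √238 is irrational), and any factorization into two quadratics over Q would force √(7140) ∈ Q (pairing opposite roots) or √30, √238 ∈ Q (other pairings), all impossible. Hence [Q(γ):Q] = 4 = [Q(√30, √238):Q], so Q(γ) = Q(√30, √238).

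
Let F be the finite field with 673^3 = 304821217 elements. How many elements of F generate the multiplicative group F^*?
There are φ(304821216) = 87091200 primitive elements

F_q^* is cyclic of order q - 1 = 304821216. A cyclic group of order m has exactly φ(m) generators. Here m = 304821216 = 2^5 · 3^2 · 7 · 151201, so the number of primitive elements is φ(304821216) = 87091200.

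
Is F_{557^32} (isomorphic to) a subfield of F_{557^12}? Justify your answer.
No: F_{557^32} is not a subfield of F_{557^12}

F_{p^m} embeds in F_{p^n} iff m | n. Here 32 ∤ 12 (since 12 = 0·32 + 12 with remainder 12 ≠ 0), so F_{557^32} is not a subfield of F_{557^12}. Equivalently: if it were, the tower law would give 32 = [F_{557^32}:F_557] dividing [F_{557^12}:F_557] = 12, contradiction.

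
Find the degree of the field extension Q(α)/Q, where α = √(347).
[Q(α):Q] = 2

[Q(α):Q] equals the degree of the minimal polynomial of α. Here α^2 = 347 and x^2 - 347 is irreducible (d = 347 is squarefree, ≠ 1, hence not a square), so deg(m_α) = 2. Thus [Q(α):Q] = 2.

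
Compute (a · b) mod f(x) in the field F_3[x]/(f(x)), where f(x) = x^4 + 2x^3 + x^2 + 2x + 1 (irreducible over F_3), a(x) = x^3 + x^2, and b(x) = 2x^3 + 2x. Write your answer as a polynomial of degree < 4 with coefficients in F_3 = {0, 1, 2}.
a · b ≡ x^3 + x^2 + 2 (mod f(x))

Multiply in F_3[x]: a(x)·b(x) = (x^3 + x^2)·(2x^3 + 2x) = 2x^6 + 2x^5 + 2x^4 + 2x^3. This has degree ≥ 4, so divide by f(x) over F_3: 2x^6 + 2x^5 + 2x^4 + 2x^3 = (2x^2 + x + 1)·(x^4 + 2x^3 + x^2 + 2x + 1) + (x^3 + x^2 + 2). Hence a·b ≡ x^3 + x^2 + 2 (mod f). (F_3[x]/(f) is a field with 3^4 = 81 elements since f is irreducible of degree 4.)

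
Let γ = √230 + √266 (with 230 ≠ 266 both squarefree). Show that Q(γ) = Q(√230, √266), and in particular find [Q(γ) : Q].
[Q(γ) : Q] = 4 (equivalently, Q(γ) = Q(√230, √266))

Obviously Q(γ) ⊆ Q(√230, √266), and [Q(√230, √266):Q] = 4 (since 230, 266 are distinct squarefree integers > 1 with 61180 not a perfect square). To show equality we compute the minimal polynomial of γ. From γ = √230 + √266: γ^2 = 230 + 2√(61180) + 266 = 496 + 2√(61180), so γ^2 - 496 = 2√(61180); squaring, (γ^2 - 496)^2 = 4·61180, i.e. γ^4 - 992γ^2 + 246016 - 244720 = 0, i.e. γ^4 - 992γ^2 + 1296 = 0. So γ is a root of x^4 - 992x^2 + 1296. This polynomial is irreducible over Q: it has no rational root (each ±√230 ± √266 is irrational), and any factorization into two quadratics over Q would force √(61180) ∈ Q (pairing opposite roots) or √230, √266 ∈ Q (other pairings), all impossible. Hence [Q(γ):Q] = 4 = [Q(√230, √266):Q], so Q(γ) = Q(√230, √266).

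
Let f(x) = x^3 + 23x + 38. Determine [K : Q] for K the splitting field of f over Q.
[K : Q] = 6

By the rational root test, any rational root of the monic integer polynomial f(x) = x^3 + 23x + 38 must be an integer dividing the constant term 38, i.e. one of ±{1, 2, 19, 38}. Evaluating: f(1) = 62, f(-1) = 14, f(2) = 92, f(-2) = -16, f(19) = 7334, f(-19) = -7258, f(38) = 55784, f(-38) = -55708; none is 0, so f has no rational root and is therefore irreducible over Q (a cubic with no linear factor over a field is irreducible). For an irreducible cubic, the Galois group is A_3 or S_3 according as the discriminant disc(f) = -4a^3 - 27b^2 = -4·(23)^3 - 27·(38)^2 = -87656 is or is not a square in Q. Here disc(f) = -87656 is not a perfect square in Q, so the Galois group of f over Q is not contained in A_3 and must be all of S_3. The splitting field has degree |S_3| = 6 over Q, so [K : Q] = 6.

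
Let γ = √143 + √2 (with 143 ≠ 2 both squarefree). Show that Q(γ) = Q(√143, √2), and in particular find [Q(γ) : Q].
[Q(γ) : Q] = 4 (equivalently, Q(γ) = Q(√143, √2))

Obviously Q(γ) ⊆ Q(√143, √2), and [Q(√143, √2):Q] = 4 (since 143, 2 are distinct squarefree integers > 1 with 286 not a perfect square). To show equality we compute the minimal polynomial of γ. From γ = √143 + √2: γ^2 = 143 + 2√(286) + 2 = 145 + 2√(286), so γ^2 - 145 = 2√(286); squaring, (γ^2 - 145)^2 = 4·286, i.e. γ^4 - 290γ^2 + 21025 - 1144 = 0, i.e. γ^4 - 290γ^2 + 19881 = 0. So γ is a root of x^4 - 290x^2 + 19881. This polynomial is irreducible over Q: it has no rational root (each ±√143 ± √2 is irrational), and any factorization into two quadratics over Q would force √(286) ∈ Q (pairing opposite roots) or √143, √2 ∈ Q (other pairings), all impossible. Hence [Q(γ):Q] = 4 = [Q(√143, √2):Q], so Q(γ) = Q(√143, √2).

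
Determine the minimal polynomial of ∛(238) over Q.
m_α(x) = x^3 - 238

α satisfies α^3 = 238, so x^3 - 238 annihilates α. By the rational root test, a rational root p/q (in lowest terms) of x^3 - 238 would satisfy p^3 = 238 q^3, forcing q = 1 and p^3 = 238; but 238 is not a perfect cube, contradiction. A monic cubic over Q with no rational root is irreducible (any nontrivial factorization would include a linear factor). Hence x^3 - 238 is the minimal polynomial of α, and in particular [Q(α):Q] = 3.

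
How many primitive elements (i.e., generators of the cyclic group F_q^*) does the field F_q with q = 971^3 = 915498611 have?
There are φ(915498610) = 329951232 primitive elements

F_q^* is cyclic of order q - 1 = 915498610. A cyclic group of order m has exactly φ(m) generators. Here m = 915498610 = 2 · 5 · 13 · 79 · 97 · 919, so the number of primitive elements is φ(915498610) = 329951232.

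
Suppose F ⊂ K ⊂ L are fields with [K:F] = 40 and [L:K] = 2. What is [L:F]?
[L:F] = 80

The tower law says that for any tower of field extensions F ⊂ K ⊂ L with finite degrees, [L:F] = [L:K] · [K:F]. Here this gives [L:F] = 2 · 40 = 80.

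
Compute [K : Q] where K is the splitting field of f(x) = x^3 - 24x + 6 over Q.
[K : Q] = 6

By the rational root test, any rational root of the monic integer polynomial f(x) = x^3 - 24x + 6 must be an integer dividing the constant term 6, i.e. one of ±{1, 2, 3, 6}. Evaluating: f(1) = -17, f(-1) = 29, f(2) = -34, f(-2) = 46, f(3) = -39, f(-3) = 51, f(6) = 78, f(-6) = -66; none is 0, so f has no rational root and is therefore irreducible over Q (a cubic with no linear factor over a field is irreducible). For an irreducible cubic, the Galois group is A_3 or S_3 according as the discriminant disc(f) = -4a^3 - 27b^2 = -4·(-24)^3 - 27·(6)^2 = 54324 is or is not a square in Q. Here disc(f) = 54324 is not a perfect square in Q, so the Galois group of f over Q is not contained in A_3 and must be all of S_3. The splitting field has degree |S_3| = 6 over Q, so [K : Q] = 6.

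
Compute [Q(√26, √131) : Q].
[Q(√26, √131) : Q] = 4

[Q(√26):Q] = 2 (min poly x^2 - 26, irreducible since 26 is squarefree > 1). For the top step, suppose √131 ∈ Q(√26), say √131 = c + d√26 with c, d ∈ Q. Squaring: 131 = c^2 + 26d^2 + 2cd√26. Since √26 ∉ Q this forces 2cd = 0. If d = 0 then √131 = c ∈ Q, contradicting 131 squarefree > 1. If c = 0 then 131 = 26d^2, so 26·131 = (26d)^2 is a perfect square in Q — but 26·131 = 3406 is not a perfect square (since 26 and 131 are distinct squarefree integers). Contradiction. Hence √131 ∉ Q(√26), so x^2 - 131 stays irreducible over Q(√26) and [Q(√26, √131) : Q(√26)] = 2. By the tower law, [Q(√26, √131) : Q] = 2 · 2 = 4.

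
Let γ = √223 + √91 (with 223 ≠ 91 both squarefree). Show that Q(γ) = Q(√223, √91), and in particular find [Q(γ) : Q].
[Q(γ) : Q] = 4 (equivalently, Q(γ) = Q(√223, √91))

Obviously Q(γ) ⊆ Q(√223, √91), and [Q(√223, √91):Q] = 4 (since 223, 91 are distinct squarefree integers > 1 with 20293 not a perfect square). To show equality we compute the minimal polynomial of γ. From γ = √223 + √91: γ^2 = 223 + 2√(20293) + 91 = 314 + 2√(20293), so γ^2 - 314 = 2√(20293); squaring, (γ^2 - 314)^2 = 4·20293, i.e. γ^4 - 628γ^2 + 98596 - 81172 = 0, i.e. γ^4 - 628γ^2 + 17424 = 0. So γ is a root of x^4 - 628x^2 + 17424. This polynomial is irreducible over Q: it has no rational root (each ±√223 ± √91 is irrational), and any factorization into two quadratics over Q would force √(20293) ∈ Q (pairing opposite roots) or √223, √91 ∈ Q (other pairings), all impossible. Hence [Q(γ):Q] = 4 = [Q(√223, √91):Q], so Q(γ) = Q(√223, √91).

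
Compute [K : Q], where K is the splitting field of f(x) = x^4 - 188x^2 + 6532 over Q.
[K : Q] = 4

Solving the quadratic in x^2: x^2 = (188 ± √(188^2 - 4·6532))/2 = (188 ± √9216)/2 = (188 ± 96)/2, giving x^2 = 46 or x^2 = 142. So f(x) = (x^2 - 46)(x^2 - 142) and the roots of f are ±√46, ±√142. Hence the splitting field is K = Q(√46, √142). Since 46 and 142 are distinct squarefree integers > 1, their product 6532 is not a perfect square, so √142 ∉ Q(√46). By the tower law [K:Q] = [Q(√46,√142):Q(√46)] · [Q(√46):Q] = 2 · 2 = 4.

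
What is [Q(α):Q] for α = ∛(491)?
[Q(α):Q] = 3

The minimal polynomial of α is x^3 - 491, irreducible over Q since 491 is not a perfect cube (so x^3 - 491 has no rational root). Hence [Q(α):Q] = deg(m_α) = 3.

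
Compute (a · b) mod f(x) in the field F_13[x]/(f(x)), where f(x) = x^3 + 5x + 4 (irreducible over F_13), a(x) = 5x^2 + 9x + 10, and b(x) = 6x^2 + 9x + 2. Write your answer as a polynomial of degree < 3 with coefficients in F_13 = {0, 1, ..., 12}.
a · b ≡ x^2 + 1 (mod f(x))

Multiply in F_13[x]: a(x)·b(x) = (5x^2 + 9x + 10)·(6x^2 + 9x + 2) = 4x^4 + 8x^3 + 8x^2 + 4x + 7. This has degree ≥ 3, so divide by f(x) over F_13: 4x^4 + 8x^3 + 8x^2 + 4x + 7 = (4x + 8)·(x^3 + 5x + 4) + (x^2 + 1). Hence a·b ≡ x^2 + 1 (mod f). (F_13[x]/(f) is a field with 13^3 = 2197 elements since f is irreducible of degree 3.)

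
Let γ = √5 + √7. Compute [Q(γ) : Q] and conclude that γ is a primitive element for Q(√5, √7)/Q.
[Q(γ) : Q] = 4 (equivalently, Q(γ) = Q(√5, √7))

Obviously Q(γ) ⊆ Q(√5, √7), and [Q(√5, √7):Q] = 4 (since 5, 7 are distinct squarefree integers > 1 with 35 not a perfect square). To show equality we compute the minimal polynomial of γ. From γ = √5 + √7: γ^2 = 5 + 2√(35) + 7 = 12 + 2√(35), so γ^2 - 12 = 2√(35); squaring, (γ^2 - 12)^2 = 4·35, i.e. γ^4 - 24γ^2 + 144 - 140 = 0, i.e. γ^4 - 24γ^2 + 4 = 0. So γ is a root of x^4 - 24x^2 + 4. This polynomial is irreducible over Q: it has no rational root (each ±√5 ± √7 is irrational), and any factorization into two quadratics over Q would force √(35) ∈ Q (pairing opposite roots) or √5, √7 ∈ Q (other pairings), all impossible. Hence [Q(γ):Q] = 4 = [Q(√5, √7):Q], so Q(γ) = Q(√5, √7).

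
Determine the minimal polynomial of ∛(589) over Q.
m_α(x) = x^3 - 589

α satisfies α^3 = 589, so x^3 - 589 annihilates α. By the rational root test, a rational root p/q (in lowest terms) of x^3 - 589 would satisfy p^3 = 589 q^3, forcing q = 1 and p^3 = 589; but 589 is not a perfect cube, contradiction. A monic cubic over Q with no rational root is irreducible (any nontrivial factorization would include a linear factor). Hence x^3 - 589 is the minimal polynomial of α, and in particular [Q(α):Q] = 3.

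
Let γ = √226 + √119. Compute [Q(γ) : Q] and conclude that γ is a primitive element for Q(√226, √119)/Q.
[Q(γ) : Q] = 4 (equivalently, Q(γ) = Q(√226, √119))

Obviously Q(γ) ⊆ Q(√226, √119), and [Q(√226, √119):Q] = 4 (since 226, 119 are distinct squarefree integers > 1 with 26894 not a perfect square). To show equality we compute the minimal polynomial of γ. From γ = √226 + √119: γ^2 = 226 + 2√(26894) + 119 = 345 + 2√(26894), so γ^2 - 345 = 2√(26894); squaring, (γ^2 - 345)^2 = 4·26894, i.e. γ^4 - 690γ^2 + 119025 - 107576 = 0, i.e. γ^4 - 690γ^2 + 11449 = 0. So γ is a root of x^4 - 690x^2 + 11449. This polynomial is irreducible over Q: it has no rational root (each ±√226 ± √119 is irrational), and any factorization into two quadratics over Q would force √(26894) ∈ Q (pairing opposite roots) or √226, √119 ∈ Q (other pairings), all impossible. Hence [Q(γ):Q] = 4 = [Q(√226, √119):Q], so Q(γ) = Q(√226, √119).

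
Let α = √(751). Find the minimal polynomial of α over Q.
m_α(x) = x^2 - 751

α satisfies α^2 - 751 = 0, so x^2 - 751 annihilates α. Since d = 751 is squarefree and ≠ 1, it is not a perfect square in Q, so x^2 - 751 has no rational root and is therefore irreducible over Q (a degree-2 polynomial over a field is irreducible iff it has no root). Hence m_α(x) = x^2 - 751.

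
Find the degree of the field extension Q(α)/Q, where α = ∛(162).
[Q(α):Q] = 3

The minimal polynomial of α is x^3 - 162, irreducible over Q since 162 is not a perfect cube (so x^3 - 162 has no rational root). Hence [Q(α):Q] = deg(m_α) = 3.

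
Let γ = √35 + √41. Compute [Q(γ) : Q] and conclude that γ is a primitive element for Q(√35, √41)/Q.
[Q(γ) : Q] = 4 (equivalently, Q(γ) = Q(√35, √41))

Obviously Q(γ) ⊆ Q(√35, √41), and [Q(√35, √41):Q] = 4 (since 35, 41 are distinct squarefree integers > 1 with 1435 not a perfect square). To show equality we compute the minimal polynomial of γ. From γ = √35 + √41: γ^2 = 35 + 2√(1435) + 41 = 76 + 2√(1435), so γ^2 - 76 = 2√(1435); squaring, (γ^2 - 76)^2 = 4·1435, i.e. γ^4 - 152γ^2 + 5776 - 5740 = 0, i.e. γ^4 - 152γ^2 + 36 = 0. So γ is a root of x^4 - 152x^2 + 36. This polynomial is irreducible over Q: it has no rational root (each ±√35 ± √41 is irrational), and any factorization into two quadratics over Q would force √(1435) ∈ Q (pairing opposite roots) or √35, √41 ∈ Q (other pairings), all impossible. Hence [Q(γ):Q] = 4 = [Q(√35, √41):Q], so Q(γ) = Q(√35, √41).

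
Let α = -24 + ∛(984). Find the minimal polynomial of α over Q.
m_α(x) = x^3 + 72x^2 + 1728x + 12840

Set β = α + 24 = ∛(984), so β^3 = 984. Then (α + 24)^3 - 984 = 0, i.e. α is a root of g(x) = (x + 24)^3 - 984 = x^3 + 72x^2 + 1728x + 12840. Since g(x) = h(x + 24) where h(x) = x^3 - 984, and h is irreducible over Q (because 984 is not a perfect cube, so h has no rational root, and a monic cubic with no rational root is irreducible), g is also irreducible (irreducibility is preserved under the substitution x → x + 24). Hence m_α(x) = x^3 + 72x^2 + 1728x + 12840.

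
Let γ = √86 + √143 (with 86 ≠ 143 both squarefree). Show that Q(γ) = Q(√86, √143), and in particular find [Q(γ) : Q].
[Q(γ) : Q] = 4 (equivalently, Q(γ) = Q(√86, √143))

Obviously Q(γ) ⊆ Q(√86, √143), and [Q(√86, √143):Q] = 4 (since 86, 143 are distinct squarefree integers > 1 with 12298 not a perfect square). To show equality we compute the minimal polynomial of γ. From γ = √86 + √143: γ^2 = 86 + 2√(12298) + 143 = 229 + 2√(12298), so γ^2 - 229 = 2√(12298); squaring, (γ^2 - 229)^2 = 4·12298, i.e. γ^4 - 458γ^2 + 52441 - 49192 = 0, i.e. γ^4 - 458γ^2 + 3249 = 0. So γ is a root of x^4 - 458x^2 + 3249. This polynomial is irreducible over Q: it has no rational root (each ±√86 ± √143 is irrational), and any factorization into two quadratics over Q would force √(12298) ∈ Q (pairing opposite roots) or √86, √143 ∈ Q (other pairings), all impossible. Hence [Q(γ):Q] = 4 = [Q(√86, √143):Q], so Q(γ) = Q(√86, √143).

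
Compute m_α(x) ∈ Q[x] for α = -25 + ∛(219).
m_α(x) = x^3 + 75x^2 + 1875x + 15406

Set β = α + 25 = ∛(219), so β^3 = 219. Then (α + 25)^3 - 219 = 0, i.e. α is a root of g(x) = (x + 25)^3 - 219 = x^3 + 75x^2 + 1875x + 15406. Since g(x) = h(x + 25) where h(x) = x^3 - 219, and h is irreducible over Q (because 219 is not a perfect cube, so h has no rational root, and a monic cubic with no rational root is irreducible), g is also irreducible (irreducibility is preserved under the substitution x → x + 25). Hence m_α(x) = x^3 + 75x^2 + 1875x + 15406.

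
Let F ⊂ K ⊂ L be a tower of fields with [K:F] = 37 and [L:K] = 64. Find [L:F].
[L:F] = 2368

The tower law says that for any tower of field extensions F ⊂ K ⊂ L with finite degrees, [L:F] = [L:K] · [K:F]. Here this gives [L:F] = 64 · 37 = 2368.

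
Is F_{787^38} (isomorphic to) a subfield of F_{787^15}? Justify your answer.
No: F_{787^38} is not a subfield of F_{787^15}

F_{p^m} embeds in F_{p^n} iff m | n. Here 38 ∤ 15 (since 15 = 0·38 + 15 with remainder 15 ≠ 0), so F_{787^38} is not a subfield of F_{787^15}. Equivalently: if it were, the tower law would give 38 = [F_{787^38}:F_787] dividing [F_{787^15}:F_787] = 15, contradiction.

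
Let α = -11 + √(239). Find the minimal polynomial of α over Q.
m_α(x) = x^2 + 22x - 118

From α + 11 = √(239), squaring gives (α + 11)^2 = 239, i.e. α^2 + 22α + 121 = 239, so α^2 + 22α - 118 = 0. The discriminant of x^2 + 22x - 118 is (22)^2 - 4·(-118) = 484 + 472 = 956, and 4·(239) is not a perfect square in Q since 239 is squarefree and ≠ 1. Hence x^2 + 22x - 118 is irreducible over Q and is the minimal polynomial of α.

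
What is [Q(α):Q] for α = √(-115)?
[Q(α):Q] = 2

[Q(α):Q] equals the degree of the minimal polynomial of α. Here α^2 = -115 and x^2 + 115 is irreducible (d = -115 is squarefree, ≠ 1, hence not a square), so deg(m_α) = 2. Thus [Q(α):Q] = 2.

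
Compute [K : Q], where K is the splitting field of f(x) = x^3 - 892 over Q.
[K : Q] = 6

The roots of x^3 - 892 are ∛892, ω∛892, ω^2∛892 where ω = e^(2πi/3) is a primitive cube root of unity, so K = Q(∛892, ω). Now [Q(∛892):Q] = 3 (since 892 is not a perfect cube, x^3 - 892 is irreducible) and [Q(ω):Q] = 2. Both 2 and 3 divide [K:Q], and [K:Q] ≤ 3·2 = 6, so [K:Q] = 6. (Equivalently: Q(∛892) ⊂ R but ω ∉ R, so [K : Q(∛892)] = 2.)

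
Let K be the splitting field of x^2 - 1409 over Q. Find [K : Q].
[K : Q] = 2

f(x) = x^2 - 1409 factors as (x - √1409)(x + √1409). The splitting field is K = Q(√1409). Since 1409 is squarefree and > 1, it is not a perfect square, so x^2 - 1409 is irreducible over Q and [Q(√1409) : Q] = 2. Hence [K : Q] = 2.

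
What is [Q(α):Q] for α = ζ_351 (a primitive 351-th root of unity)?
[Q(α):Q] = 216

The minimal polynomial of ζ_351 over Q is the 351-th cyclotomic polynomial Φ_351(x), which is irreducible over Q and has degree φ(351) = 216. Hence [Q(α):Q] = φ(351) = 216.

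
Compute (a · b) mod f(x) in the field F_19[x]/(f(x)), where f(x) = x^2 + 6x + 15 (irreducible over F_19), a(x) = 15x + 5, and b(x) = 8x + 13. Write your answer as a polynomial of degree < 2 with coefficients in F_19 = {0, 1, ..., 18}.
a · b ≡ 9x + 13 (mod f(x))

Multiply in F_19[x]: a(x)·b(x) = (15x + 5)·(8x + 13) = 6x^2 + 7x + 8. This has degree ≥ 2, so divide by f(x) over F_19: 6x^2 + 7x + 8 = (6)·(x^2 + 6x + 15) + (9x + 13). Hence a·b ≡ 9x + 13 (mod f). (F_19[x]/(f) is a field with 19^2 = 361 elements since f is irreducible of degree 2.)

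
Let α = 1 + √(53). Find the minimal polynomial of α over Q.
m_α(x) = x^2 - 2x - 52

From α - 1 = √(53), squaring gives (α - 1)^2 = 53, i.e. α^2 - 2α + 1 = 53, so α^2 - 2α - 52 = 0. The discriminant of x^2 - 2x - 52 is (-2)^2 - 4·(-52) = 4 + 208 = 212, and 4·(53) is not a perfect square in Q since 53 is squarefree and ≠ 1. Hence x^2 - 2x - 52 is irreducible over Q and is the minimal polynomial of α.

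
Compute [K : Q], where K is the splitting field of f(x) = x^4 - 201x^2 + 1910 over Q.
[K : Q] = 4

Solving the quadratic in x^2: x^2 = (201 ± √(201^2 - 4·1910))/2 = (201 ± √32761)/2 = (201 ± 181)/2, giving x^2 = 10 or x^2 = 191. So f(x) = (x^2 - 10)(x^2 - 191) and the roots of f are ±√10, ±√191. Hence the splitting field is K = Q(√10, √191). Since 10 and 191 are distinct squarefree integers > 1, their product 1910 is not a perfect square, so √191 ∉ Q(√10). By the tower law [K:Q] = [Q(√10,√191):Q(√10)] · [Q(√10):Q] = 2 · 2 = 4.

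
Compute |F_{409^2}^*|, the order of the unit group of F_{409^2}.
|F_{409^2}^*| = 167280

F_{409^2} has 409^2 = 167281 elements; its multiplicative group consists of all nonzero elements, so |F_{409^2}^*| = 167281 - 1 = 167280. (It is cyclic since any finite subgroup of the multiplicative group of a field is cyclic.)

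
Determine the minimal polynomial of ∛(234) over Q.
m_α(x) = x^3 - 234

α satisfies α^3 = 234, so x^3 - 234 annihilates α. By the rational root test, a rational root p/q (in lowest terms) of x^3 - 234 would satisfy p^3 = 234 q^3, forcing q = 1 and p^3 = 234; but 234 is not a perfect cube, contradiction. A monic cubic over Q with no rational root is irreducible (any nontrivial factorization would include a linear factor). Hence x^3 - 234 is the minimal polynomial of α, and in particular [Q(α):Q] = 3.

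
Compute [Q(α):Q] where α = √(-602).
[Q(α):Q] = 2

[Q(α):Q] equals the degree of the minimal polynomial of α. Here α^2 = -602 and x^2 + 602 is irreducible (d = -602 is squarefree, ≠ 1, hence not a square), so deg(m_α) = 2. Thus [Q(α):Q] = 2.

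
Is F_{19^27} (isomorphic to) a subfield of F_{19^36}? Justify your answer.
No: F_{19^27} is not a subfield of F_{19^36}

F_{p^m} embeds in F_{p^n} iff m | n. Here 27 ∤ 36 (since 36 = 1·27 + 9 with remainder 9 ≠ 0), so F_{19^27} is not a subfield of F_{19^36}. Equivalently: if it were, the tower law would give 27 = [F_{19^27}:F_19] dividing [F_{19^36}:F_19] = 36, contradiction.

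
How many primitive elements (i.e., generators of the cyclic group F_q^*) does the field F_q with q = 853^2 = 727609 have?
There are φ(727608) = 201600 primitive elements

F_q^* is cyclic of order q - 1 = 727608. A cyclic group of order m has exactly φ(m) generators. Here m = 727608 = 2^3 · 3 · 7 · 61 · 71, so the number of primitive elements is φ(727608) = 201600.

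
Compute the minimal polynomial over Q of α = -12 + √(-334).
m_α(x) = x^2 + 24x + 478

From α + 12 = √(-334), squaring gives (α + 12)^2 = -334, i.e. α^2 + 24α + 144 = -334, so α^2 + 24α + 478 = 0. The discriminant of x^2 + 24x + 478 is (24)^2 - 4·(478) = 576 - 1912 = -1336, and 4·(-334) is not a perfect square in Q since -334 is squarefree and ≠ 1. Hence x^2 + 24x + 478 is irreducible over Q and is the minimal polynomial of α.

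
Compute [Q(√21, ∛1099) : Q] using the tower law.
[Q(√21, ∛1099) : Q] = 6

Let L = Q(√21, ∛1099). Since Q(√21) ⊂ L and [Q(√21):Q] = 2, the tower law gives 2 | [L:Q]. Likewise Q(∛1099) ⊂ L with [Q(∛1099):Q] = 3 (because 1099 is not a perfect cube), so 3 | [L:Q]. As gcd(2,3) = 1, [L:Q] is divisible by 6. Conversely L is generated over Q by √21 and ∛1099, so [L:Q] ≤ 2·3 = 6. Therefore [Q(√21, ∛1099) : Q] = 6.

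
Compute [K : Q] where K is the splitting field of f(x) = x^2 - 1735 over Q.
[K : Q] = 2

f(x) = x^2 - 1735 factors as (x - √1735)(x + √1735). The splitting field is K = Q(√1735). Since 1735 is squarefree and > 1, it is not a perfect square, so x^2 - 1735 is irreducible over Q and [Q(√1735) : Q] = 2. Hence [K : Q] = 2.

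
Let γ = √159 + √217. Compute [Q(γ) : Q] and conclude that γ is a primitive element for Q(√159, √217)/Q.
[Q(γ) : Q] = 4 (equivalently, Q(γ) = Q(√159, √217))

Obviously Q(γ) ⊆ Q(√159, √217), and [Q(√159, √217):Q] = 4 (since 159, 217 are distinct squarefree integers > 1 with 34503 not a perfect square). To show equality we compute the minimal polynomial of γ. From γ = √159 + √217: γ^2 = 159 + 2√(34503) + 217 = 376 + 2√(34503), so γ^2 - 376 = 2√(34503); squaring, (γ^2 - 376)^2 = 4·34503, i.e. γ^4 - 752γ^2 + 141376 - 138012 = 0, i.e. γ^4 - 752γ^2 + 3364 = 0. So γ is a root of x^4 - 752x^2 + 3364. This polynomial is irreducible over Q: it has no rational root (each ±√159 ± √217 is irrational), and any factorization into two quadratics over Q would force √(34503) ∈ Q (pairing opposite roots) or √159, √217 ∈ Q (other pairings), all impossible. Hence [Q(γ):Q] = 4 = [Q(√159, √217):Q], so Q(γ) = Q(√159, √217).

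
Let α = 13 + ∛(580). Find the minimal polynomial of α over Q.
m_α(x) = x^3 - 39x^2 + 507x - 2777

Set β = α - 13 = ∛(580), so β^3 = 580. Then (α - 13)^3 - 580 = 0, i.e. α is a root of g(x) = (x - 13)^3 - 580 = x^3 - 39x^2 + 507x - 2777. Since g(x) = h(x - 13) where h(x) = x^3 - 580, and h is irreducible over Q (because 580 is not a perfect cube, so h has no rational root, and a monic cubic with no rational root is irreducible), g is also irreducible (irreducibility is preserved under the substitution x → x - 13). Hence m_α(x) = x^3 - 39x^2 + 507x - 2777.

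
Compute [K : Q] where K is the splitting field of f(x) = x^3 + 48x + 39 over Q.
[K : Q] = 6

By the rational root test, any rational root of the monic integer polynomial f(x) = x^3 + 48x + 39 must be an integer dividing the constant term 39, i.e. one of ±{1, 3, 13, 39}. Evaluating: f(1) = 88, f(-1) = -10, f(3) = 210, f(-3) = -132, f(13) = 2860, f(-13) = -2782, f(39) = 61230, f(-39) = -61152; none is 0, so f has no rational root and is therefore irreducible over Q (a cubic with no linear factor over a field is irreducible). For an irreducible cubic, the Galois group is A_3 or S_3 according as the discriminant disc(f) = -4a^3 - 27b^2 = -4·(48)^3 - 27·(39)^2 = -483435 is or is not a square in Q. Here disc(f) = -483435 is not a perfect square in Q, so the Galois group of f over Q is not contained in A_3 and must be all of S_3. The splitting field has degree |S_3| = 6 over Q, so [K : Q] = 6.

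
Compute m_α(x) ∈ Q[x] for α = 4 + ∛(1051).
m_α(x) = x^3 - 12x^2 + 48x - 1115

Set β = α - 4 = ∛(1051), so β^3 = 1051. Then (α - 4)^3 - 1051 = 0, i.e. α is a root of g(x) = (x - 4)^3 - 1051 = x^3 - 12x^2 + 48x - 1115. Since g(x) = h(x - 4) where h(x) = x^3 - 1051, and h is irreducible over Q (because 1051 is not a perfect cube, so h has no rational root, and a monic cubic with no rational root is irreducible), g is also irreducible (irreducibility is preserved under the substitution x → x - 4). Hence m_α(x) = x^3 - 12x^2 + 48x - 1115.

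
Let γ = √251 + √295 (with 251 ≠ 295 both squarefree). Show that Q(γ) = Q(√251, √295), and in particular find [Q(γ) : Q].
[Q(γ) : Q] = 4 (equivalently, Q(γ) = Q(√251, √295))

Obviously Q(γ) ⊆ Q(√251, √295), and [Q(√251, √295):Q] = 4 (since 251, 295 are distinct squarefree integers > 1 with 74045 not a perfect square). To show equality we compute the minimal polynomial of γ. From γ = √251 + √295: γ^2 = 251 + 2√(74045) + 295 = 546 + 2√(74045), so γ^2 - 546 = 2√(74045); squaring, (γ^2 - 546)^2 = 4·74045, i.e. γ^4 - 1092γ^2 + 298116 - 296180 = 0, i.e. γ^4 - 1092γ^2 + 1936 = 0. So γ is a root of x^4 - 1092x^2 + 1936. This polynomial is irreducible over Q: it has no rational root (each ±√251 ± √295 is irrational), and any factorization into two quadratics over Q would force √(74045) ∈ Q (pairing opposite roots) or √251, √295 ∈ Q (other pairings), all impossible. Hence [Q(γ):Q] = 4 = [Q(√251, √295):Q], so Q(γ) = Q(√251, √295).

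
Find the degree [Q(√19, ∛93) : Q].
[Q(√19, ∛93) : Q] = 6

Let L = Q(√19, ∛93). Since Q(√19) ⊂ L and [Q(√19):Q] = 2, the tower law gives 2 | [L:Q]. Likewise Q(∛93) ⊂ L with [Q(∛93):Q] = 3 (because 93 is not a perfect cube), so 3 | [L:Q]. As gcd(2,3) = 1, [L:Q] is divisible by 6. Conversely L is generated over Q by √19 and ∛93, so [L:Q] ≤ 2·3 = 6. Therefore [Q(√19, ∛93) : Q] = 6.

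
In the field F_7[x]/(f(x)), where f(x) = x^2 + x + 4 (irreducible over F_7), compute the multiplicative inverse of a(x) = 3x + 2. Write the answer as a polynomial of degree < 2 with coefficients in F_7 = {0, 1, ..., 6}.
a(x)^(-1) ≡ 3x + 1 (mod f(x))

Since f is irreducible over F_7, F_7[x]/(f) is a field and a(x) ≠ 0 has an inverse. Apply the extended Euclidean algorithm to f(x) and a(x) in F_7[x]: f(x) = (5x + 4)·a(x) + (3). The last nonzero remainder is the constant 3 = gcd(f, a) in F_7. Back-substituting through the division chain expresses 3 = s(x)·a(x) + t(x)·f(x) with s(x) ≡ 2x + 3 (mod f), so (2x + 3)·a(x) ≡ 3 (mod f). Multiplying by 3^(-1) ≡ 5 in F_7 gives a(x)^(-1) ≡ 5·(2x + 3) ≡ 3x + 1 (mod f). Check: (3x + 2)·(3x + 1) = 2x^2 + 2x + 2 ≡ 1 (mod x^2 + x + 4).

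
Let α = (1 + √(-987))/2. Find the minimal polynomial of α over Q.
m_α(x) = x^2 - x + 247

From 2α - 1 = √(-987), squaring gives (2α - 1)^2 = -987, i.e. 4α^2 - 4α + 1 = -987, so α^2 - α + (1 + 987)/4 = 0. Since -987 ≡ 1 (mod 4), (1 + 987)/4 = 247 ∈ Z. The polynomial x^2 - x + 247 has discriminant 1 - 4·(247) = -987, which is not a perfect square in Q (d = -987 is squarefree and ≠ 1), so x^2 - x + 247 is irreducible over Q. It is the minimal polynomial of α.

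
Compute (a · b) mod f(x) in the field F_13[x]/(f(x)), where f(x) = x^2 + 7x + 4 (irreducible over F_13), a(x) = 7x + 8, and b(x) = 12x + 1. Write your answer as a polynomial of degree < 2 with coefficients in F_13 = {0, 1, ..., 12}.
a · b ≡ 9x + 10 (mod f(x))

Multiply in F_13[x]: a(x)·b(x) = (7x + 8)·(12x + 1) = 6x^2 + 12x + 8. This has degree ≥ 2, so divide by f(x) over F_13: 6x^2 + 12x + 8 = (6)·(x^2 + 7x + 4) + (9x + 10). Hence a·b ≡ 9x + 10 (mod f). (F_13[x]/(f) is a field with 13^2 = 169 elements since f is irreducible of degree 2.)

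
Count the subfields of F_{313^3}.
F_{313^3} has 2 subfields

The subfields of F_{p^n} are exactly the fields F_{p^d} for d | n (each is the fixed field of the unique index-d subgroup of Gal(F_{p^n}/F_p) ≅ Z/nZ). The divisors of n = 3 are {1, 3}, giving 2 subfields: F_{313^1}, F_{313^3}.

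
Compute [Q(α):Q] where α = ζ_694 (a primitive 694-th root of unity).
[Q(α):Q] = 346

The minimal polynomial of ζ_694 over Q is the 694-th cyclotomic polynomial Φ_694(x), which is irreducible over Q and has degree φ(694) = 346. Hence [Q(α):Q] = φ(694) = 346.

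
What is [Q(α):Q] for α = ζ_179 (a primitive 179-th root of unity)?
[Q(α):Q] = 178

The minimal polynomial of ζ_179 over Q is the 179-th cyclotomic polynomial Φ_179(x), which is irreducible over Q and has degree φ(179) = 178. Hence [Q(α):Q] = φ(179) = 178.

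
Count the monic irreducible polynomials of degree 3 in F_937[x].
There are 274218672 monic irreducible polynomials of degree 3 over F_937

Each element of F_{937^3} that lies in no proper subfield is a root of exactly one monic irreducible of degree 3 over F_937, and each such polynomial has 3 distinct roots in F_{937^3}. By Möbius inversion the count is N_937(3) = (1/3) Σ_{d|3} μ(3/d) · 937^d = (1/3)(μ(3)·937^1 + μ(1)·937^3) = 822656016/3 = 274218672.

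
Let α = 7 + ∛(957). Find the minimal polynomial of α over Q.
m_α(x) = x^3 - 21x^2 + 147x - 1300

Set β = α - 7 = ∛(957), so β^3 = 957. Then (α - 7)^3 - 957 = 0, i.e. α is a root of g(x) = (x - 7)^3 - 957 = x^3 - 21x^2 + 147x - 1300. Since g(x) = h(x - 7) where h(x) = x^3 - 957, and h is irreducible over Q (because 957 is not a perfect cube, so h has no rational root, and a monic cubic with no rational root is irreducible), g is also irreducible (irreducibility is preserved under the substitution x → x - 7). Hence m_α(x) = x^3 - 21x^2 + 147x - 1300.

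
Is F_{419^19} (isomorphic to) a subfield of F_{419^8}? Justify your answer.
No: F_{419^19} is not a subfield of F_{419^8}

F_{p^m} embeds in F_{p^n} iff m | n. Here 19 ∤ 8 (since 8 = 0·19 + 8 with remainder 8 ≠ 0), so F_{419^19} is not a subfield of F_{419^8}. Equivalently: if it were, the tower law would give 19 = [F_{419^19}:F_419] dividing [F_{419^8}:F_419] = 8, contradiction.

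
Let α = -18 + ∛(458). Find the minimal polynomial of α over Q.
m_α(x) = x^3 + 54x^2 + 972x + 5374

Set β = α + 18 = ∛(458), so β^3 = 458. Then (α + 18)^3 - 458 = 0, i.e. α is a root of g(x) = (x + 18)^3 - 458 = x^3 + 54x^2 + 972x + 5374. Since g(x) = h(x + 18) where h(x) = x^3 - 458, and h is irreducible over Q (because 458 is not a perfect cube, so h has no rational root, and a monic cubic with no rational root is irreducible), g is also irreducible (irreducibility is preserved under the substitution x → x + 18). Hence m_α(x) = x^3 + 54x^2 + 972x + 5374.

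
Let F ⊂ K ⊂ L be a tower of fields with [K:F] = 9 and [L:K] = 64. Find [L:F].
[L:F] = 576

The tower law says that for any tower of field extensions F ⊂ K ⊂ L with finite degrees, [L:F] = [L:K] · [K:F]. Here this gives [L:F] = 64 · 9 = 576.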